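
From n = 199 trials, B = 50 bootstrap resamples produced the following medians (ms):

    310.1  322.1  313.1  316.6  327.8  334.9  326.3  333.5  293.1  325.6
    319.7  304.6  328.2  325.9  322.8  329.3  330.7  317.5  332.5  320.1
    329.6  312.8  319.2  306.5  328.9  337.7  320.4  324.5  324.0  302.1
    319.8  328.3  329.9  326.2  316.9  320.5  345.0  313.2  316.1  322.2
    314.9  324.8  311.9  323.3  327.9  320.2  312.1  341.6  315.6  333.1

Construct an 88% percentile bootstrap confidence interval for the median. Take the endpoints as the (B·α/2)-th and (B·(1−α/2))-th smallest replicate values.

Sorted replicates: 293.1, 302.1, 304.6, 306.5, 310.1, 311.9, 312.1, 312.8, 313.1, 313.2, 314.9, 315.6, 316.1, 316.6, 316.9, 317.5, 319.2, 319.7, 319.8, 320.1, 320.2, 320.4, 320.5, 322.1, 322.2, 322.8, 323.3, 324.0, 324.5, 324.8, 325.6, 325.9, 326.2, 326.3, 327.8, 327.9, 328.2, 328.3, 328.9, 329.3, 329.6, 329.9, 330.7, 332.5, 333.1, 333.5, 334.9, 337.7, 341.6, 345.0
α = 0.12; lower rank = 50 × 0.060 = 3; upper rank = 50 × 0.940 = 47.
The 3rd smallest replicate is 304.6; the 47th is 334.9.

(304.6, 334.9)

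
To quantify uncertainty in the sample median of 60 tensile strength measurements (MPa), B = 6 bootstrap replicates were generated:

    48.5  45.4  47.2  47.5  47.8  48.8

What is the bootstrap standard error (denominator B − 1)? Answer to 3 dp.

Bootstrap SE is the standard deviation of the 6 replicate medians.
Mean of replicates: (48.5 + 45.4 + 47.2 + 47.5 + 47.8 + 48.8) / 6 = 285.2000 / 6 = 47.5333
Sum of squared deviations: (+0.9667)² + (−2.1333)² + (−0.3333)² + (−0.0333)² + (+0.2667)² + (+1.2667)² = 7.2733
Variance = 7.2733 / 5 = 1.4547
SE* = √1.4547

SE* = 1.206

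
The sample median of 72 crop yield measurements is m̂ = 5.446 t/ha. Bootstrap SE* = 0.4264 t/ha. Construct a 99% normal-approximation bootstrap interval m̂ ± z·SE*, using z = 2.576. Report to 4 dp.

(4.3476, 6.5444)

Margin = 2.576 × 0.4264 = 1.09841
Interval: 5.446 ± 1.09841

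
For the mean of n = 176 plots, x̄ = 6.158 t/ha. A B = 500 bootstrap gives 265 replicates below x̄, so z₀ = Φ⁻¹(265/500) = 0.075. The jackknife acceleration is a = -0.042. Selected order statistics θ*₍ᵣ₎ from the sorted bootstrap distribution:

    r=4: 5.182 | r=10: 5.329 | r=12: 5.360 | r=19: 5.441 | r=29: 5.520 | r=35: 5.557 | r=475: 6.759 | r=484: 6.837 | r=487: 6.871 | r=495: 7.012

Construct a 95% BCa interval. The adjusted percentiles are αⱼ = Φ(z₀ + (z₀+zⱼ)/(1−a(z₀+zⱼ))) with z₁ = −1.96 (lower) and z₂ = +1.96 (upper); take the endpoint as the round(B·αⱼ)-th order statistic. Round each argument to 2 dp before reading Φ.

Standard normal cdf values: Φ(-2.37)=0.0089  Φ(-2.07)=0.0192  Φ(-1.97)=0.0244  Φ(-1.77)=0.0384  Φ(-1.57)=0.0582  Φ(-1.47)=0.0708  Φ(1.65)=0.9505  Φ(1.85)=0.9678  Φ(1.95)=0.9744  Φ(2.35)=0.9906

(5.360, 6.871)

Lower: z₀ + z₁ = 0.075 + (-1.960) = -1.885; 1 − a(z₀+z₁) = 1 − (-0.042)(-1.885) = 0.9208; argument = 0.075 + (-1.885)/0.9208 = -1.9721 → -1.97.
α₁ = Φ(-1.97) = 0.0244; rank = round(500 × 0.0244) = 12; θ*₍12₎ = 5.360.
Upper: z₀ + z₂ = 2.035; 1 − a(z₀+z₂) = 1.0855; argument = 1.9498 → 1.95; α₂ = 0.9744; rank = 487; θ*₍487₎ = 6.871.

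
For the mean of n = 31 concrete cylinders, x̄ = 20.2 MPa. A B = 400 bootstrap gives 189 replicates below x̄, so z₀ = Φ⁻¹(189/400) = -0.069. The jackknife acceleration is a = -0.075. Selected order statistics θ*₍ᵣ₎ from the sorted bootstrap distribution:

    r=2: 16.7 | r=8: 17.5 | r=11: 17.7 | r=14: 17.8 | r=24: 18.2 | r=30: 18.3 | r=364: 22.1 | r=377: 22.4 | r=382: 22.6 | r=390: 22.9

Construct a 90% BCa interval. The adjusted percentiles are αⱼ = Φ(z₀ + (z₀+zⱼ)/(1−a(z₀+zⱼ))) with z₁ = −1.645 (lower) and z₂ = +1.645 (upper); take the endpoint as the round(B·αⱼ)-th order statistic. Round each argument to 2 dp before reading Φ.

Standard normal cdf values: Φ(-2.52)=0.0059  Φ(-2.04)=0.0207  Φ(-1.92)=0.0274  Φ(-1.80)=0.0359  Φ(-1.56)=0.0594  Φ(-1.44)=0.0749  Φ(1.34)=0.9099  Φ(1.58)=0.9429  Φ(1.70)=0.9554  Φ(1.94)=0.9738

(17.5, 22.1)

Lower: z₀ + z₁ = -0.069 + (-1.645) = -1.714; 1 − a(z₀+z₁) = 1 − (-0.075)(-1.714) = 0.8715; argument = -0.069 + (-1.714)/0.8715 = -2.0358 → -2.04.
α₁ = Φ(-2.04) = 0.0207; rank = round(400 × 0.0207) = 8; θ*₍8₎ = 17.5.
Upper: z₀ + z₂ = 1.576; 1 − a(z₀+z₂) = 1.1182; argument = 1.3404 → 1.34; α₂ = 0.9099; rank = 364; θ*₍364₎ = 22.1.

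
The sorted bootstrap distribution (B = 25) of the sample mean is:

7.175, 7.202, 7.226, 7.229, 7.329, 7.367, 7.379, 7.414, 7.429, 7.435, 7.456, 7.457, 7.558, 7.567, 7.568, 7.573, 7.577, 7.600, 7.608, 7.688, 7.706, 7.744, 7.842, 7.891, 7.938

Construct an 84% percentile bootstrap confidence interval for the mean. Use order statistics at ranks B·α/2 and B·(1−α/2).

α = 0.16; lower rank = 25 × 0.080 = 2; upper rank = 25 × 0.920 = 23.
The 2nd smallest replicate is 7.202; the 23rd is 7.842.

(7.202, 7.842)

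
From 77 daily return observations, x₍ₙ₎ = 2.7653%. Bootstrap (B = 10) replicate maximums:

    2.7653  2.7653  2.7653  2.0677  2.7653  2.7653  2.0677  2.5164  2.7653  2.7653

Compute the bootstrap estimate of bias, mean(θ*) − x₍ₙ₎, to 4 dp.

bias = −0.1644

mean(θ*) = (2.7653 + 2.7653 + 2.7653 + 2.0677 + 2.7653 + 2.7653 + 2.0677 + 2.5164 + 2.7653 + 2.7653) / 10 = 2.60089
bias = 2.60089 − 2.7653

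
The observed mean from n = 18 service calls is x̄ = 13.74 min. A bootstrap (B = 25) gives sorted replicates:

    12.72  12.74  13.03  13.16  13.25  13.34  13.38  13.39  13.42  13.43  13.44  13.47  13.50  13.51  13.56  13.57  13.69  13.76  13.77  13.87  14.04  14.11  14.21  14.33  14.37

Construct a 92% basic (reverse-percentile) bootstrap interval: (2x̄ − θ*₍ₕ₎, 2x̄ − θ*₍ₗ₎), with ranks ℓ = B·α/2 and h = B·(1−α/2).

Percentile endpoints at ranks 1 and 24: θ*₍1₎ = 12.72, θ*₍24₎ = 14.33.
Basic interval reflects these around x̄:
  lower = 2 × 13.74 − 14.33 = 13.15
  upper = 2 × 13.74 − 12.72 = 14.76

(13.15, 14.76)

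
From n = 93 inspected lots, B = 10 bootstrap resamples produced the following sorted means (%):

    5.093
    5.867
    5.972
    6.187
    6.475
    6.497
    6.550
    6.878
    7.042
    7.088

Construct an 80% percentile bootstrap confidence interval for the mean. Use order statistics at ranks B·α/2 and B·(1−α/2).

α = 0.20; lower rank = 10 × 0.100 = 1; upper rank = 10 × 0.900 = 9.
The 1st smallest replicate is 5.093; the 9th is 7.042.

(5.093, 7.042)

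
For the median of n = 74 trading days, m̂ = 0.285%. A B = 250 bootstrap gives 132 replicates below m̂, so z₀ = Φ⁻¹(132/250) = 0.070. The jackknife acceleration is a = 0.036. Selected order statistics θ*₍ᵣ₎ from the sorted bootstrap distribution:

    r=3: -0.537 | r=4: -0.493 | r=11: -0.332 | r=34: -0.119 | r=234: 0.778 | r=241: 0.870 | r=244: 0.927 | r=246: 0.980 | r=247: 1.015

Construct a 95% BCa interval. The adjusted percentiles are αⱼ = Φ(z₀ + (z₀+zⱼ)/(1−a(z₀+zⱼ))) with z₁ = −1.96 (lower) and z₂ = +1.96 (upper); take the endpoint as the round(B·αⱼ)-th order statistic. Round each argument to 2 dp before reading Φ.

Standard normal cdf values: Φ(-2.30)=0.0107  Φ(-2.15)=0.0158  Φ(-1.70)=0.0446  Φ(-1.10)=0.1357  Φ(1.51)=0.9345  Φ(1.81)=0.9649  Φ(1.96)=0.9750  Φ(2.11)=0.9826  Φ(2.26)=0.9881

Lower: z₀ + z₁ = 0.070 + (-1.960) = -1.890; 1 − a(z₀+z₁) = 1 − (0.036)(-1.890) = 1.0680; argument = 0.070 + (-1.890)/1.0680 = -1.6996 → -1.70.
α₁ = Φ(-1.70) = 0.0446; rank = round(250 × 0.0446) = 11; θ*₍11₎ = -0.332.
Upper: z₀ + z₂ = 2.030; 1 − a(z₀+z₂) = 0.9269; argument = 2.2600 → 2.26; α₂ = 0.9881; rank = 247; θ*₍247₎ = 1.015.

(-0.332, 1.015)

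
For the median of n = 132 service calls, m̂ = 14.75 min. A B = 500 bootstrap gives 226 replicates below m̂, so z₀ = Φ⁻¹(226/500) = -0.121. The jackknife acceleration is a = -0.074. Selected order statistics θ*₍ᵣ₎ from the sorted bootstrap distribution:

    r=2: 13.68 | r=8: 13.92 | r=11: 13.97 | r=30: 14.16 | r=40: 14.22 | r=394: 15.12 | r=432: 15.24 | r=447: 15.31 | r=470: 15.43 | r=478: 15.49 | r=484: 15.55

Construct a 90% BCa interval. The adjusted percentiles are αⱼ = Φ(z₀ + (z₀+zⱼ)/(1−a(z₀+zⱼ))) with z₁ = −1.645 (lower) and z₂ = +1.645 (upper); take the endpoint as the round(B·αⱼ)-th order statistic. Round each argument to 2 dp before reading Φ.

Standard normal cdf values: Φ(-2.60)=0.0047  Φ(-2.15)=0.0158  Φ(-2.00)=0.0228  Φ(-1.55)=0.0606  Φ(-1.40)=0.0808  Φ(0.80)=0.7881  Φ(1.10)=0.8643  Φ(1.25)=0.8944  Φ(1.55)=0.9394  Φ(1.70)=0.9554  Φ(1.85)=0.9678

(13.92, 15.31)

Lower: z₀ + z₁ = -0.121 + (-1.645) = -1.766; 1 − a(z₀+z₁) = 1 − (-0.074)(-1.766) = 0.8693; argument = -0.121 + (-1.766)/0.8693 = -2.1525 → -2.15.
α₁ = Φ(-2.15) = 0.0158; rank = round(500 × 0.0158) = 8; θ*₍8₎ = 13.92.
Upper: z₀ + z₂ = 1.524; 1 − a(z₀+z₂) = 1.1128; argument = 1.2485 → 1.25; α₂ = 0.8944; rank = 447; θ*₍447₎ = 15.31.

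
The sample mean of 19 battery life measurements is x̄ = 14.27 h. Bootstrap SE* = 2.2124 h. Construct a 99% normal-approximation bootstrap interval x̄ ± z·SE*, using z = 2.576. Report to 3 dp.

(8.571, 19.969)

Margin = 2.576 × 2.2124 = 5.6991
Interval: 14.27 ± 5.6991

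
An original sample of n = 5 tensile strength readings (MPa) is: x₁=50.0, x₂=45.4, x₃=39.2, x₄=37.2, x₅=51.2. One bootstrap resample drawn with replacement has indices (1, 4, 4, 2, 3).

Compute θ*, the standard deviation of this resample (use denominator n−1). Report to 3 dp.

θ* = 5.685

Resample values: 50.0, 37.2, 37.2, 45.4, 39.2.
Mean = 41.8000; sum of squared deviations = 129.2800
s² = 129.2800 / 4 = 32.3200
s = √32.3200 = 5.685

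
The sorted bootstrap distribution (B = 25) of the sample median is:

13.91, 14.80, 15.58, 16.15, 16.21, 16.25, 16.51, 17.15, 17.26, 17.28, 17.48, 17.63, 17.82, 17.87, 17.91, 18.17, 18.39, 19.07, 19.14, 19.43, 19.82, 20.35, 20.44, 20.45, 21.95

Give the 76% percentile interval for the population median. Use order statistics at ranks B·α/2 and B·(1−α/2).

(15.58, 20.35)

α = 0.24; lower rank = 25 × 0.120 = 3; upper rank = 25 × 0.880 = 22.
The 3rd smallest replicate is 15.58; the 22nd is 20.35.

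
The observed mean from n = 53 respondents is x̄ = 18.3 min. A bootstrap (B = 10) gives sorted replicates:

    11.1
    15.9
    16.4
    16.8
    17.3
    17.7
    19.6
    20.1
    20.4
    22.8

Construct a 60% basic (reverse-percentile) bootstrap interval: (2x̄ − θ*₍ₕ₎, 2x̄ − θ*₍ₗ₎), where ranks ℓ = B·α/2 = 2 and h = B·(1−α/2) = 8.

(16.5, 20.7)

Percentile endpoints at ranks 2 and 8: θ*₍2₎ = 15.9, θ*₍8₎ = 20.1.
Basic interval reflects these around x̄:
  lower = 2 × 18.3 − 20.1 = 16.5
  upper = 2 × 18.3 − 15.9 = 20.7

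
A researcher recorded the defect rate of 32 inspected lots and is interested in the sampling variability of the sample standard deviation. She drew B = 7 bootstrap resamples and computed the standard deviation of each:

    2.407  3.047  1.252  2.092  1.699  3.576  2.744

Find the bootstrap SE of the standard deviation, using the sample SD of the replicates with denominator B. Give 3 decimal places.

SE* = 0.739

Bootstrap SE is the standard deviation of the 7 replicate standard deviations.
Mean of replicates: (2.407 + 3.047 + 1.252 + 2.092 + 1.699 + 3.576 + 2.744) / 7 = 16.8170 / 7 = 2.4024
Sum of squared deviations: (+0.0046)² + (+0.6446)² + (−1.1504)² + (−0.3104)² + (−0.7034)² + (+1.1736)² + (+0.3416)² = 3.8241
Variance = 3.8241 / 7 = 0.5463
SE* = √0.5463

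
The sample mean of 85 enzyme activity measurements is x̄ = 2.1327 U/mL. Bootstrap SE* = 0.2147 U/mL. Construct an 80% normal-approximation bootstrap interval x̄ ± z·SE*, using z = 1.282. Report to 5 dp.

Margin = 1.282 × 0.2147 = 0.275245
Interval: 2.1327 ± 0.275245

(1.85745, 2.40795)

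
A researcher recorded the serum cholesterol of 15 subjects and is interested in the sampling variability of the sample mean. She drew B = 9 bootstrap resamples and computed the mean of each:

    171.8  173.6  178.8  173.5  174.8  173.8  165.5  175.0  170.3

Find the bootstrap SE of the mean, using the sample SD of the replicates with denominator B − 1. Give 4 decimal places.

Bootstrap SE is the standard deviation of the 9 replicate means.
Mean of replicates: (171.8 + 173.6 + 178.8 + 173.5 + 174.8 + 173.8 + 165.5 + 175.0 + 170.3) / 9 = 1557.10000 / 9 = 173.01111
Sum of squared deviations: (−1.21111)² + (+0.58889)² + (+5.78889)² + (+0.48889)² + (+1.78889)² + (+0.78889)² + (−7.51111)² + (+1.98889)² + (−2.71111)² = 107.10889
Variance = 107.10889 / 8 = 13.38861
SE* = √13.38861

SE* = 3.6590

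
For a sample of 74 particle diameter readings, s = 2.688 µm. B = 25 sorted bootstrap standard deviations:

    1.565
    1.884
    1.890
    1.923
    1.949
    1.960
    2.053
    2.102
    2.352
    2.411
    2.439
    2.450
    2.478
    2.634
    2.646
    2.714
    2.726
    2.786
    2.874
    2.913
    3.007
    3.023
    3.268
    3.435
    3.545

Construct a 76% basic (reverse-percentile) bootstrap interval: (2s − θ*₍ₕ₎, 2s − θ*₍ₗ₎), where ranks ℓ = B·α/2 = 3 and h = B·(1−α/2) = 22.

Percentile endpoints at ranks 3 and 22: θ*₍3₎ = 1.890, θ*₍22₎ = 3.023.
Basic interval reflects these around s:
  lower = 2 × 2.688 − 3.023 = 2.353
  upper = 2 × 2.688 − 1.890 = 3.486

(2.353, 3.486)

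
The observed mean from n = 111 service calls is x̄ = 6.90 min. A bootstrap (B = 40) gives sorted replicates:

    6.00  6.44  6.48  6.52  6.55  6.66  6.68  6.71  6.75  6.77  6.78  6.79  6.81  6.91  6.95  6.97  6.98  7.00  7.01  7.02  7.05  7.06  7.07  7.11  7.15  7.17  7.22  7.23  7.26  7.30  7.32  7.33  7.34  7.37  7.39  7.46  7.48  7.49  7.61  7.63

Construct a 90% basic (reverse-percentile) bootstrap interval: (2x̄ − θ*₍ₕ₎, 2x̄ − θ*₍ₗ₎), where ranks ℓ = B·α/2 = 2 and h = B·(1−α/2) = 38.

Percentile endpoints at ranks 2 and 38: θ*₍2₎ = 6.44, θ*₍38₎ = 7.49.
Basic interval reflects these around x̄:
  lower = 2 × 6.90 − 7.49 = 6.31
  upper = 2 × 6.90 − 6.44 = 7.36

(6.31, 7.36)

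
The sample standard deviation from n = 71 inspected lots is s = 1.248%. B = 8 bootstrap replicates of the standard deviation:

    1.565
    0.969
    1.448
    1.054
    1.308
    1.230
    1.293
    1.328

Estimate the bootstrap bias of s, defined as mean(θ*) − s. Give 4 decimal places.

mean(θ*) = (1.565 + 0.969 + 1.448 + 1.054 + 1.308 + 1.230 + 1.293 + 1.328) / 8 = 1.27438
bias = 1.27438 − 1.248

bias = +0.0264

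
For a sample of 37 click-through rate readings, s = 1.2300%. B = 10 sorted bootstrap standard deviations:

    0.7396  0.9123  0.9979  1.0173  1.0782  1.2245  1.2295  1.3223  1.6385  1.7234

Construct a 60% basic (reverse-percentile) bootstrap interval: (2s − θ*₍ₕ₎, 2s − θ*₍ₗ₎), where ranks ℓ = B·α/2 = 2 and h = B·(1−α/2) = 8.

Percentile endpoints at ranks 2 and 8: θ*₍2₎ = 0.9123, θ*₍8₎ = 1.3223.
Basic interval reflects these around s:
  lower = 2 × 1.2300 − 1.3223 = 1.1377
  upper = 2 × 1.2300 − 0.9123 = 1.5477

(1.1377, 1.5477)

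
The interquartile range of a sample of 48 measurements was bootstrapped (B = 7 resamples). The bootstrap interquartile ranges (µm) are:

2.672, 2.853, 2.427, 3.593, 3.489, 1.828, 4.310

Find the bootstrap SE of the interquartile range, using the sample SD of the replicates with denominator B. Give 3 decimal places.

SE* = 0.768

Bootstrap SE is the standard deviation of the 7 replicate interquartile ranges.
Mean of replicates: (2.672 + 2.853 + 2.427 + 3.593 + 3.489 + 1.828 + 4.310) / 7 = 21.1720 / 7 = 3.0246
Sum of squared deviations: (−0.3526)² + (−0.1716)² + (−0.5976)² + (+0.5684)² + (+0.4644)² + (−1.1966)² + (+1.2854)² = 4.1337
Variance = 4.1337 / 7 = 0.5905
SE* = √0.5905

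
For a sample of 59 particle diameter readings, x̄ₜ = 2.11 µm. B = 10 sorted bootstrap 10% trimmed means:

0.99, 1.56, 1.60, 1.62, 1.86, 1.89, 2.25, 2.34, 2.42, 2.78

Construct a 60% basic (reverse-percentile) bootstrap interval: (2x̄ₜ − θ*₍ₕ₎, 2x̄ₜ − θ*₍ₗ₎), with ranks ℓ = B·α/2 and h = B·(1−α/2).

(1.88, 2.66)

Percentile endpoints at ranks 2 and 8: θ*₍2₎ = 1.56, θ*₍8₎ = 2.34.
Basic interval reflects these around x̄ₜ:
  lower = 2 × 2.11 − 2.34 = 1.88
  upper = 2 × 2.11 − 1.56 = 2.66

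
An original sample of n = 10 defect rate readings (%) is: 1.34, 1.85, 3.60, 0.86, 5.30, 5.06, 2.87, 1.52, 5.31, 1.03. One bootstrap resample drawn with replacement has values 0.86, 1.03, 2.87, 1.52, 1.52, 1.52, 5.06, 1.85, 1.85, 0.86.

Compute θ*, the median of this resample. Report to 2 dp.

Sorted: 0.86, 0.86, 1.03, 1.52, 1.52, 1.52, 1.85, 1.85, 2.87, 5.06
Median = average of the two middle values = 1.52

θ* = 1.52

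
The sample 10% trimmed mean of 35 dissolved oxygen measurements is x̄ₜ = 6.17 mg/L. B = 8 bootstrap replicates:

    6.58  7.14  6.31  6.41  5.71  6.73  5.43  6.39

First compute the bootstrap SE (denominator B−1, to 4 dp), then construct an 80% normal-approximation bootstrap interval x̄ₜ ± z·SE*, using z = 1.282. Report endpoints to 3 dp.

Mean of replicates = 6.3375; sum of squared deviations = 2.0830; SE* = √(2.0830/7) = 0.5455
Margin = 1.282 × 0.5455 = 0.6993
Interval: 6.17 ± 0.6993

(5.471, 6.869)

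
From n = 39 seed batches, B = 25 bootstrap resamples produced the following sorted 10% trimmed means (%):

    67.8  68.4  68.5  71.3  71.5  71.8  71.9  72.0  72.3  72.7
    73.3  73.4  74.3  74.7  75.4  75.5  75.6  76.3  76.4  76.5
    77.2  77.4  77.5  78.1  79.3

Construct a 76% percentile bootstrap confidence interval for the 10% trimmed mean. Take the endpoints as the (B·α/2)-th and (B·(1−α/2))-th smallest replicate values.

α = 0.24; lower rank = 25 × 0.120 = 3; upper rank = 25 × 0.880 = 22.
The 3rd smallest replicate is 68.5; the 22nd is 77.4.

(68.5, 77.4)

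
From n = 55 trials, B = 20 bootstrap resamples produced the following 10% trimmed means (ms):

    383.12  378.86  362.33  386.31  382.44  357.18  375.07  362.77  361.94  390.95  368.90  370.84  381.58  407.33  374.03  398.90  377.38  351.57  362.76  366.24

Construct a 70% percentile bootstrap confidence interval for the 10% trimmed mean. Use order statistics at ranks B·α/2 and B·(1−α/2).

(361.94, 386.31)

Sorted replicates: 351.57, 357.18, 361.94, 362.33, 362.76, 362.77, 366.24, 368.90, 370.84, 374.03, 375.07, 377.38, 378.86, 381.58, 382.44, 383.12, 386.31, 390.95, 398.90, 407.33
α = 0.30; lower rank = 20 × 0.150 = 3; upper rank = 20 × 0.850 = 17.
The 3rd smallest replicate is 361.94; the 17th is 386.31.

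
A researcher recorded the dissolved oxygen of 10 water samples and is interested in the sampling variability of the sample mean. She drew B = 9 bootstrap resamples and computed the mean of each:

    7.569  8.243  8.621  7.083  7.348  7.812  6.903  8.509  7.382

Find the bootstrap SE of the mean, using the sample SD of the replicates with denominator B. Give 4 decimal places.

Bootstrap SE is the standard deviation of the 9 replicate means.
Mean of replicates: (7.569 + 8.243 + 8.621 + 7.083 + 7.348 + 7.812 + 6.903 + 8.509 + 7.382) / 9 = 69.47000 / 9 = 7.71889
Sum of squared deviations: (−0.14989)² + (+0.52411)² + (+0.90211)² + (−0.63589)² + (−0.37089)² + (+0.09311)² + (−0.81589)² + (+0.79011)² + (−0.33689)² = 3.06499
Variance = 3.06499 / 9 = 0.34055
SE* = √0.34055

SE* = 0.5836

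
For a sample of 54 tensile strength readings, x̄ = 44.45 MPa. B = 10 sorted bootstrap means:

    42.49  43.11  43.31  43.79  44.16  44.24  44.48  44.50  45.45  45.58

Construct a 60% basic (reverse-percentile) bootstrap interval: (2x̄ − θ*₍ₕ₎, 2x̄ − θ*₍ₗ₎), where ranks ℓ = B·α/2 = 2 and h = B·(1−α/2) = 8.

Percentile endpoints at ranks 2 and 8: θ*₍2₎ = 43.11, θ*₍8₎ = 44.50.
Basic interval reflects these around x̄:
  lower = 2 × 44.45 − 44.50 = 44.40
  upper = 2 × 44.45 − 43.11 = 45.79

(44.40, 45.79)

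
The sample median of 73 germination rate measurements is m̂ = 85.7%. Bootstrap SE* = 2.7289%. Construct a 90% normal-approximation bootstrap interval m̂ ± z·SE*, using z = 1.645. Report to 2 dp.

Margin = 1.645 × 2.7289 = 4.489
Interval: 85.7 ± 4.489

(81.21, 90.19)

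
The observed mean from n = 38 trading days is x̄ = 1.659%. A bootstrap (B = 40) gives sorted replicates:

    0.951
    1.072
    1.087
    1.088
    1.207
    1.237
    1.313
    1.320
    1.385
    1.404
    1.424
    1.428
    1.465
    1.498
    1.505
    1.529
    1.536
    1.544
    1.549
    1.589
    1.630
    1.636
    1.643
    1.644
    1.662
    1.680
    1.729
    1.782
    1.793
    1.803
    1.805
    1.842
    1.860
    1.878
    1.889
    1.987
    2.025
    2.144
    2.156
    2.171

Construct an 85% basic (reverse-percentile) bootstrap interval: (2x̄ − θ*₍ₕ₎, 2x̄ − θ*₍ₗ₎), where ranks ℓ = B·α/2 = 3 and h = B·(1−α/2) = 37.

Percentile endpoints at ranks 3 and 37: θ*₍3₎ = 1.087, θ*₍37₎ = 2.025.
Basic interval reflects these around x̄:
  lower = 2 × 1.659 − 2.025 = 1.293
  upper = 2 × 1.659 − 1.087 = 2.231

(1.293, 2.231)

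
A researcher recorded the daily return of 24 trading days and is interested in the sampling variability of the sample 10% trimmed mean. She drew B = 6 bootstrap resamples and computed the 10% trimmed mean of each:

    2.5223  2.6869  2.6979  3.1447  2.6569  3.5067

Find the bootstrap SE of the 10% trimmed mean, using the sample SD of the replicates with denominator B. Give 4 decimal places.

Bootstrap SE is the standard deviation of the 6 replicate 10% trimmed means.
Mean of replicates: (2.5223 + 2.6869 + 2.6979 + 3.1447 + 2.6569 + 3.5067) / 6 = 17.21540 / 6 = 2.86923
Sum of squared deviations: (−0.34693)² + (−0.18233)² + (−0.17133)² + (+0.27547)² + (−0.21233)² + (+0.63747)² = 0.71029
Variance = 0.71029 / 6 = 0.11838
SE* = √0.11838

SE* = 0.3441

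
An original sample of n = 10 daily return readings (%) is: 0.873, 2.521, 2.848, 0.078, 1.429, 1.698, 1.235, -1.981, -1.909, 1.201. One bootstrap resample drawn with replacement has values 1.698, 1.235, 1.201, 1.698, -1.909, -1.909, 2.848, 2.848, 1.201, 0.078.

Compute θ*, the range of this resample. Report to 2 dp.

θ* = 4.76

Range = 2.848 − -1.909 = 4.76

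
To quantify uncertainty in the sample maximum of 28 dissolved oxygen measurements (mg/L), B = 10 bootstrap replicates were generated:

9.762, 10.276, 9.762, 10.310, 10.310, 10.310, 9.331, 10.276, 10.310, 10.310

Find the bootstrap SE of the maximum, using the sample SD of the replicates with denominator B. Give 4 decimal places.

Bootstrap SE is the standard deviation of the 10 replicate maximums.
Mean of replicates: (9.762 + 10.276 + 9.762 + 10.310 + 10.310 + 10.310 + 9.331 + 10.276 + 10.310 + 10.310) / 10 = 100.95700 / 10 = 10.09570
Sum of squared deviations: (−0.33370)² + (+0.18030)² + (−0.33370)² + (+0.21430)² + (+0.21430)² + (+0.21430)² + (−0.76470)² + (+0.18030)² + (+0.21430)² + (+0.21430)² = 1.10212
Variance = 1.10212 / 10 = 0.11021
SE* = √0.11021

SE* = 0.3320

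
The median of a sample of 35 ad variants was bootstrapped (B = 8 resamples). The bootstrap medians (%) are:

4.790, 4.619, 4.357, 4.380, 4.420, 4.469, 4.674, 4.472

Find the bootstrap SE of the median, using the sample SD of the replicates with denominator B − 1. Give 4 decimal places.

SE* = 0.1547

Bootstrap SE is the standard deviation of the 8 replicate medians.
Mean of replicates: (4.790 + 4.619 + 4.357 + 4.380 + 4.420 + 4.469 + 4.674 + 4.472) / 8 = 36.18100 / 8 = 4.52262
Sum of squared deviations: (+0.26738)² + (+0.09638)² + (−0.16562)² + (−0.14262)² + (−0.10262)² + (−0.05362)² + (+0.15138)² + (−0.05062)² = 0.16744
Variance = 0.16744 / 7 = 0.02392
SE* = √0.02392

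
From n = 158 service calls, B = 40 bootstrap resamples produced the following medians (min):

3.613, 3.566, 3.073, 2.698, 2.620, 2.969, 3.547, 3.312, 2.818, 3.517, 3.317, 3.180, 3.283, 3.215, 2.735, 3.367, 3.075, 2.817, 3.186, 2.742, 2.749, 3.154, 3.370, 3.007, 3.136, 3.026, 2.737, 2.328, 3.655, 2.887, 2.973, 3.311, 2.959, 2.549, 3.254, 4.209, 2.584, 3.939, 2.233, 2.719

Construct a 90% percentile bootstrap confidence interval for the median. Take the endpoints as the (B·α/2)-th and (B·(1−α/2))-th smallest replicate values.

Sorted replicates: 2.233, 2.328, 2.549, 2.584, 2.620, 2.698, 2.719, 2.735, 2.737, 2.742, 2.749, 2.817, 2.818, 2.887, 2.959, 2.969, 2.973, 3.007, 3.026, 3.073, 3.075, 3.136, 3.154, 3.180, 3.186, 3.215, 3.254, 3.283, 3.311, 3.312, 3.317, 3.367, 3.370, 3.517, 3.547, 3.566, 3.613, 3.655, 3.939, 4.209
α = 0.10; lower rank = 40 × 0.050 = 2; upper rank = 40 × 0.950 = 38.
The 2nd smallest replicate is 2.328; the 38th is 3.655.

(2.328, 3.655)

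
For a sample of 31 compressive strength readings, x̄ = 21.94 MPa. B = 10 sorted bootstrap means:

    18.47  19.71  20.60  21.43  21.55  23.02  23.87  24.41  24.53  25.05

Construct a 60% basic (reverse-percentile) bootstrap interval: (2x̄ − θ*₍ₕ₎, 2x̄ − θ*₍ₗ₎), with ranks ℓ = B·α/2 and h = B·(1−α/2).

(19.47, 24.17)

Percentile endpoints at ranks 2 and 8: θ*₍2₎ = 19.71, θ*₍8₎ = 24.41.
Basic interval reflects these around x̄:
  lower = 2 × 21.94 − 24.41 = 19.47
  upper = 2 × 21.94 − 19.71 = 24.17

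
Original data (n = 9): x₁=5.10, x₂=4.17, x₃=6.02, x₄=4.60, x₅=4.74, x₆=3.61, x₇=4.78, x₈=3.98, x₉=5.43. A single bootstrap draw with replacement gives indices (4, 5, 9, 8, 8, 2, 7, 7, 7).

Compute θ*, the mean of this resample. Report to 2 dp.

Resample values: 4.60, 4.74, 5.43, 3.98, 3.98, 4.17, 4.78, 4.78, 4.78.
Mean = (4.60 + 4.74 + 5.43 + 3.98 + 3.98 + 4.17 + 4.78 + 4.78 + 4.78) / 9 = 41.240 / 9 = 4.58

θ* = 4.58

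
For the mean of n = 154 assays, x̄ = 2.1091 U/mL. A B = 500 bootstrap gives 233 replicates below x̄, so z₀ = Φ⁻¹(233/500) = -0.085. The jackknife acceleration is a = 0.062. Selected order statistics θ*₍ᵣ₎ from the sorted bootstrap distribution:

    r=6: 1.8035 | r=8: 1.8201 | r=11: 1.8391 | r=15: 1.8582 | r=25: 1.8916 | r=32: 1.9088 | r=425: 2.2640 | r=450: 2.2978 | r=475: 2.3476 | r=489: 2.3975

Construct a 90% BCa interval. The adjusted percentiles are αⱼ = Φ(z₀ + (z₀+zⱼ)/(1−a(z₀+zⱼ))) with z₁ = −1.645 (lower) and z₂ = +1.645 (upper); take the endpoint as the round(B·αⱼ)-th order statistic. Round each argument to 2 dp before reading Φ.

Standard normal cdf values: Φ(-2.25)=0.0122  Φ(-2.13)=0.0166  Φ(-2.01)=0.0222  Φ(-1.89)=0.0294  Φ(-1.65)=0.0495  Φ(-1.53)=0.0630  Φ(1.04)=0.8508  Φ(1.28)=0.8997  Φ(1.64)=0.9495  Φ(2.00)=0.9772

(1.8916, 2.3476)

Lower: z₀ + z₁ = -0.085 + (-1.645) = -1.730; 1 − a(z₀+z₁) = 1 − (0.062)(-1.730) = 1.1073; argument = -0.085 + (-1.730)/1.1073 = -1.6474 → -1.65.
α₁ = Φ(-1.65) = 0.0495; rank = round(500 × 0.0495) = 25; θ*₍25₎ = 1.8916.
Upper: z₀ + z₂ = 1.560; 1 − a(z₀+z₂) = 0.9033; argument = 1.6420 → 1.64; α₂ = 0.9495; rank = 475; θ*₍475₎ = 2.3476.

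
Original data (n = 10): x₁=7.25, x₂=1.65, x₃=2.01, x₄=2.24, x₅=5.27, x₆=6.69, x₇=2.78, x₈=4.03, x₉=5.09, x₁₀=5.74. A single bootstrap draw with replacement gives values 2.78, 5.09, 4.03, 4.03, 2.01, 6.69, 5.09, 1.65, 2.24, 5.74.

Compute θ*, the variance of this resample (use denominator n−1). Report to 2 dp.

θ* = 2.96

Mean = 3.9350; sum of squared deviations = 26.6681
s² = 26.6681 / 9 = 2.9631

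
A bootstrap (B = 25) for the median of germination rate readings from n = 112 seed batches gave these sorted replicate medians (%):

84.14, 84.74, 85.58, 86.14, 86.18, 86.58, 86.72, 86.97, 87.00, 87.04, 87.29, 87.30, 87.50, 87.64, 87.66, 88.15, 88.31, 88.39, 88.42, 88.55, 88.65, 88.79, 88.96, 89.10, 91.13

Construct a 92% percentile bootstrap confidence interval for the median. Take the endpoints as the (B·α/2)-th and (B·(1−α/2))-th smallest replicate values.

(84.14, 89.10)

α = 0.08; lower rank = 25 × 0.040 = 1; upper rank = 25 × 0.960 = 24.
The 1st smallest replicate is 84.14; the 24th is 89.10.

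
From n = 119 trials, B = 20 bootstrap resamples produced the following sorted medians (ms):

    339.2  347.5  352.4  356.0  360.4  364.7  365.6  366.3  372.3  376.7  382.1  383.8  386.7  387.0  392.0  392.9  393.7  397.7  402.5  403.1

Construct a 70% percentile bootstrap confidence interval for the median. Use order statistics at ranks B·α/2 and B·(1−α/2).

(352.4, 393.7)

α = 0.30; lower rank = 20 × 0.150 = 3; upper rank = 20 × 0.850 = 17.
The 3rd smallest replicate is 352.4; the 17th is 393.7.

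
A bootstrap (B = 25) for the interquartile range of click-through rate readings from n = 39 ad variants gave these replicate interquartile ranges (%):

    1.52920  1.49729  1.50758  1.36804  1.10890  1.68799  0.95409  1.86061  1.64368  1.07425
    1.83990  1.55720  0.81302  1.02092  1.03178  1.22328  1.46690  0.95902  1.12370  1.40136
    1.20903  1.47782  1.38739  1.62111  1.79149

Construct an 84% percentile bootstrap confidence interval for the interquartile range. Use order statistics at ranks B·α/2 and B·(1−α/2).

Sorted replicates: 0.81302, 0.95409, 0.95902, 1.02092, 1.03178, 1.07425, 1.10890, 1.12370, 1.20903, 1.22328, 1.36804, 1.38739, 1.40136, 1.46690, 1.47782, 1.49729, 1.50758, 1.52920, 1.55720, 1.62111, 1.64368, 1.68799, 1.79149, 1.83990, 1.86061
α = 0.16; lower rank = 25 × 0.080 = 2; upper rank = 25 × 0.920 = 23.
The 2nd smallest replicate is 0.95409; the 23rd is 1.79149.

(0.95409, 1.79149)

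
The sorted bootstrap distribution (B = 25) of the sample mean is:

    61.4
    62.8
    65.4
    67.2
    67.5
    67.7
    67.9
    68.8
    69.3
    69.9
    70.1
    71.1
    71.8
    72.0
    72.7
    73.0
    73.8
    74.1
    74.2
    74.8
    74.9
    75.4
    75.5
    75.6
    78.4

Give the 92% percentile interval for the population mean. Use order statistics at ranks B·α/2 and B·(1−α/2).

(61.4, 75.6)

α = 0.08; lower rank = 25 × 0.040 = 1; upper rank = 25 × 0.960 = 24.
The 1st smallest replicate is 61.4; the 24th is 75.6.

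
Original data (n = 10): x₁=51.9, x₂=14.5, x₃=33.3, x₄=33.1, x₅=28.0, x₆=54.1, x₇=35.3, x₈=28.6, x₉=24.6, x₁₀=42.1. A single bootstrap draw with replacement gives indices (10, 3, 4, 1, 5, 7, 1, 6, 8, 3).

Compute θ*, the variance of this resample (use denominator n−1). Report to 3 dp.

θ* = 101.425

Resample values: 42.1, 33.3, 33.1, 51.9, 28.0, 35.3, 51.9, 54.1, 28.6, 33.3.
Mean = 39.1600; sum of squared deviations = 912.8240
s² = 912.8240 / 9 = 101.4249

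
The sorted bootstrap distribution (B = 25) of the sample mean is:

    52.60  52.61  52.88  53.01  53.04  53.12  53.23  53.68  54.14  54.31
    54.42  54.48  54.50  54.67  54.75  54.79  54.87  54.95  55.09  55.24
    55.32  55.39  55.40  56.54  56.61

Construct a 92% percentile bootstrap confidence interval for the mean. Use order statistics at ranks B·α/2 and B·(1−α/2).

(52.60, 56.54)

α = 0.08; lower rank = 25 × 0.040 = 1; upper rank = 25 × 0.960 = 24.
The 1st smallest replicate is 52.60; the 24th is 56.54.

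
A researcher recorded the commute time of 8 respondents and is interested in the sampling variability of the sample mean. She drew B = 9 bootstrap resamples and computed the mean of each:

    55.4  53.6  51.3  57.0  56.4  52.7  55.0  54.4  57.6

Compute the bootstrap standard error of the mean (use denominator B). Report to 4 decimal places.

SE* = 1.9407

Bootstrap SE is the standard deviation of the 9 replicate means.
Mean of replicates: (55.4 + 53.6 + 51.3 + 57.0 + 56.4 + 52.7 + 55.0 + 54.4 + 57.6) / 9 = 493.40000 / 9 = 54.82222
Sum of squared deviations: (+0.57778)² + (−1.22222)² + (−3.52222)² + (+2.17778)² + (+1.57778)² + (−2.12222)² + (+0.17778)² + (−0.42222)² + (+2.77778)² = 33.89556
Variance = 33.89556 / 9 = 3.76617
SE* = √3.76617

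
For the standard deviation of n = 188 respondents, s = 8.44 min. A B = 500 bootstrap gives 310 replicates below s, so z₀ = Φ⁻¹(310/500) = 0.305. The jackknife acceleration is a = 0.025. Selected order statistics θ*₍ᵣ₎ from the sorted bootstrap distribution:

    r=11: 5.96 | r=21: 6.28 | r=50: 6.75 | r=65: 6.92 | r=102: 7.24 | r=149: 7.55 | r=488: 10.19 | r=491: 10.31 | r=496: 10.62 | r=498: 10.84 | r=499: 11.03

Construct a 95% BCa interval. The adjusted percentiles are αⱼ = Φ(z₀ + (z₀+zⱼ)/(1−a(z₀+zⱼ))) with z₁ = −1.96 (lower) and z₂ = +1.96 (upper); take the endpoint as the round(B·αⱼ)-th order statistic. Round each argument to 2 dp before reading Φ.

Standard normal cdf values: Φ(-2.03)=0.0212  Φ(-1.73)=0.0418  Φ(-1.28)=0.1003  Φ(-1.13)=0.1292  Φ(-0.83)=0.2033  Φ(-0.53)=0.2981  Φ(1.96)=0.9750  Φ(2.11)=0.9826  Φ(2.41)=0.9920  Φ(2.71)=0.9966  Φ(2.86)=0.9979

(6.75, 10.84)

Lower: z₀ + z₁ = 0.305 + (-1.960) = -1.655; 1 − a(z₀+z₁) = 1 − (0.025)(-1.655) = 1.0414; argument = 0.305 + (-1.655)/1.0414 = -1.2842 → -1.28.
α₁ = Φ(-1.28) = 0.1003; rank = round(500 × 0.1003) = 50; θ*₍50₎ = 6.75.
Upper: z₀ + z₂ = 2.265; 1 − a(z₀+z₂) = 0.9434; argument = 2.7060 → 2.71; α₂ = 0.9966; rank = 498; θ*₍498₎ = 10.84.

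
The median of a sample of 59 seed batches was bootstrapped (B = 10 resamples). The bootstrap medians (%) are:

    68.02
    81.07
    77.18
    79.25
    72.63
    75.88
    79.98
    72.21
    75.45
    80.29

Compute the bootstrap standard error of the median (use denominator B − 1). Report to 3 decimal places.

SE* = 4.233

Bootstrap SE is the standard deviation of the 10 replicate medians.
Mean of replicates: (68.02 + 81.07 + 77.18 + 79.25 + 72.63 + 75.88 + 79.98 + 72.21 + 75.45 + 80.29) / 10 = 761.9600 / 10 = 76.1960
Sum of squared deviations: (−8.1760)² + (+4.8740)² + (+0.9840)² + (+3.0540)² + (−3.5660)² + (−0.3160)² + (+3.7840)² + (−3.9860)² + (−0.7460)² + (+4.0940)² = 161.2384
Variance = 161.2384 / 9 = 17.9154
SE* = √17.9154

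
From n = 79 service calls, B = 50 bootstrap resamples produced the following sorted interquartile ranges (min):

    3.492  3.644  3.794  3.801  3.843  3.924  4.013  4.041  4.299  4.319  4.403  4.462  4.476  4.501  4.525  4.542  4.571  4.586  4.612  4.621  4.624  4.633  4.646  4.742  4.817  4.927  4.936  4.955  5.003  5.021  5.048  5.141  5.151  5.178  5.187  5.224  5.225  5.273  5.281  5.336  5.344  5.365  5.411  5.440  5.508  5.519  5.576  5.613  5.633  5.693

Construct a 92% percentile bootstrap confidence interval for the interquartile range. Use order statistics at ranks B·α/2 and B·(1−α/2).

(3.644, 5.613)

α = 0.08; lower rank = 50 × 0.040 = 2; upper rank = 50 × 0.960 = 48.
The 2nd smallest replicate is 3.644; the 48th is 5.613.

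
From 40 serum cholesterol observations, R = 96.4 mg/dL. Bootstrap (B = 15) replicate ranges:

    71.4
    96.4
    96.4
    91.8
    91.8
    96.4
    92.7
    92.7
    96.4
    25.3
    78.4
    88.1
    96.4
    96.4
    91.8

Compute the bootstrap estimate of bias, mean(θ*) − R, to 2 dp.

mean(θ*) = (71.4 + 96.4 + 96.4 + 91.8 + 91.8 + 96.4 + 92.7 + 92.7 + 96.4 + 25.3 + 78.4 + 88.1 + 96.4 + 96.4 + 91.8) / 15 = 86.827
bias = 86.827 − 96.4

bias = −9.57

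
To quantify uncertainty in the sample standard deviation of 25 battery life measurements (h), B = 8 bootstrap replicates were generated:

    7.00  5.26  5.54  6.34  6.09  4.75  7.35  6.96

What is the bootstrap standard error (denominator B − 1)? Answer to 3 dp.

SE* = 0.924

Bootstrap SE is the standard deviation of the 8 replicate standard deviations.
Mean of replicates: (7.00 + 5.26 + 5.54 + 6.34 + 6.09 + 4.75 + 7.35 + 6.96) / 8 = 49.2900 / 8 = 6.1612
Sum of squared deviations: (+0.8388)² + (−0.9013)² + (−0.6212)² + (+0.1787)² + (−0.0713)² + (−1.4112)² + (+1.1887)² + (+0.7988)² = 5.9815
Variance = 5.9815 / 7 = 0.8545
SE* = √0.8545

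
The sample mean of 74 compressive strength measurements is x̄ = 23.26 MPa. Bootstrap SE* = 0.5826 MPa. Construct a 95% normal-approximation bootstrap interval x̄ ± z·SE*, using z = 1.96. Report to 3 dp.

Margin = 1.96 × 0.5826 = 1.1419
Interval: 23.26 ± 1.1419

(22.118, 24.402)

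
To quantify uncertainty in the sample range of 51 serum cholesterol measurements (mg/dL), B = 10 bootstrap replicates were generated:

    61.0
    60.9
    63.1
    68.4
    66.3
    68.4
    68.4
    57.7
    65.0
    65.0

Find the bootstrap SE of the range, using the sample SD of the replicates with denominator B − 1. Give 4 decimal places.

Bootstrap SE is the standard deviation of the 10 replicate ranges.
Mean of replicates: (61.0 + 60.9 + 63.1 + 68.4 + 66.3 + 68.4 + 68.4 + 57.7 + 65.0 + 65.0) / 10 = 644.20000 / 10 = 64.42000
Sum of squared deviations: (−3.42000)² + (−3.52000)² + (−1.32000)² + (+3.98000)² + (+1.88000)² + (+3.98000)² + (+3.98000)² + (−6.72000)² + (+0.58000)² + (+0.58000)² = 122.71600
Variance = 122.71600 / 9 = 13.63511
SE* = √13.63511

SE* = 3.6926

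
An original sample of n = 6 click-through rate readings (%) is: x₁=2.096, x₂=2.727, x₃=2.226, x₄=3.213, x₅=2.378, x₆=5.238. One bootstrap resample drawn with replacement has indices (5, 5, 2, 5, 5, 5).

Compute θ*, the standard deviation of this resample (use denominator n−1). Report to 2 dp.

θ* = 0.14

Resample values: 2.378, 2.378, 2.727, 2.378, 2.378, 2.378.
Mean = 2.4362; sum of squared deviations = 0.1015
s² = 0.1015 / 5 = 0.0203
s = √0.0203 = 0.14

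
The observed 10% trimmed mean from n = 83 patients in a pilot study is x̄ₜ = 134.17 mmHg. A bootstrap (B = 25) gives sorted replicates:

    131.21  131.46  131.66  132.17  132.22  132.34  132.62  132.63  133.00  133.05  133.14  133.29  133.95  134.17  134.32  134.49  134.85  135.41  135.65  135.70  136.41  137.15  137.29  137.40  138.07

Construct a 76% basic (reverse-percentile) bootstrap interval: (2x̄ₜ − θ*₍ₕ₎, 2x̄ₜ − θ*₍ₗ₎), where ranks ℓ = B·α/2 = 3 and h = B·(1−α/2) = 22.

(131.19, 136.68)

Percentile endpoints at ranks 3 and 22: θ*₍3₎ = 131.66, θ*₍22₎ = 137.15.
Basic interval reflects these around x̄ₜ:
  lower = 2 × 134.17 − 137.15 = 131.19
  upper = 2 × 134.17 − 131.66 = 136.68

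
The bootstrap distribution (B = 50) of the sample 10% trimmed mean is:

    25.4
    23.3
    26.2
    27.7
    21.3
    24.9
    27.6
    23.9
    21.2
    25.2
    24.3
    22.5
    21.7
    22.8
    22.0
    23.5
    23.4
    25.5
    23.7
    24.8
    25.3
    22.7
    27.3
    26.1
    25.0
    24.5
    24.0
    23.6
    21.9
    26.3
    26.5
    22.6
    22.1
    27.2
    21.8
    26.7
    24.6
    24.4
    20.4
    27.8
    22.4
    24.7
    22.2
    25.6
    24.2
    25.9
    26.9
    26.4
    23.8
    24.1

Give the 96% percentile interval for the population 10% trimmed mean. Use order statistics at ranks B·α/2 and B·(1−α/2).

Sorted replicates: 20.4, 21.2, 21.3, 21.7, 21.8, 21.9, 22.0, 22.1, 22.2, 22.4, 22.5, 22.6, 22.7, 22.8, 23.3, 23.4, 23.5, 23.6, 23.7, 23.8, 23.9, 24.0, 24.1, 24.2, 24.3, 24.4, 24.5, 24.6, 24.7, 24.8, 24.9, 25.0, 25.2, 25.3, 25.4, 25.5, 25.6, 25.9, 26.1, 26.2, 26.3, 26.4, 26.5, 26.7, 26.9, 27.2, 27.3, 27.6, 27.7, 27.8
α = 0.04; lower rank = 50 × 0.020 = 1; upper rank = 50 × 0.980 = 49.
The 1st smallest replicate is 20.4; the 49th is 27.7.

(20.4, 27.7)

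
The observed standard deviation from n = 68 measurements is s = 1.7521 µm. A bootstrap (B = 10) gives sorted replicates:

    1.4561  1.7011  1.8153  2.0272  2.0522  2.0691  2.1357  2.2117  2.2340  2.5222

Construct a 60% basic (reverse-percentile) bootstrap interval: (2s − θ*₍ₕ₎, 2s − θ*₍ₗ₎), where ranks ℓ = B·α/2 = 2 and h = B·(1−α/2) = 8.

Percentile endpoints at ranks 2 and 8: θ*₍2₎ = 1.7011, θ*₍8₎ = 2.2117.
Basic interval reflects these around s:
  lower = 2 × 1.7521 − 2.2117 = 1.2925
  upper = 2 × 1.7521 − 1.7011 = 1.8031

(1.2925, 1.8031)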